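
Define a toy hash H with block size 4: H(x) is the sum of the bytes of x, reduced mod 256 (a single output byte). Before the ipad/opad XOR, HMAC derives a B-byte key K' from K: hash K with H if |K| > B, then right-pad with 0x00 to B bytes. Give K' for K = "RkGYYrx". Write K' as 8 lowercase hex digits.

|K| = 7 > B = 4, so first hash the key.
H(K): sum = 82+107+71+89+89+114+120 = 672; mod 256 = 160 → a0.
Zero-pad H(K) = a0 to 4 bytes: K' = a0 00 00 00.

a0000000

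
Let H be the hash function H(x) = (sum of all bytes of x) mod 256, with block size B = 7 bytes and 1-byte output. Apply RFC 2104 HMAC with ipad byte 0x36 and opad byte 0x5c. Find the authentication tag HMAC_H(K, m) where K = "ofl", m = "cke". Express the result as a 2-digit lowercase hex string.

Key "ofl" = 6f 66 6c is 3 bytes ≤ B = 7; zero-pad to 7 bytes: K' = 6f 66 6c 00 00 00 00.
K' ⊕ ipad = 59 50 5a 36 36 36 36.  K' ⊕ opad = 33 3a 30 5c 5c 5c 5c.
Inner input = (K'⊕ipad) ∥ m = 59 50 5a 36 36 36 36 ∥ 63 6b 65.
Inner hash: sum = 89+80+90+54+54+54+54+99+107+101 = 782; mod 256 = 14 → 0e.
Outer input = (K'⊕opad) ∥ inner = 33 3a 30 5c 5c 5c 5c ∥ 0e.
Outer hash (tag): sum = 51+58+48+92+92+92+92+14 = 539; mod 256 = 27 → 1b.

1b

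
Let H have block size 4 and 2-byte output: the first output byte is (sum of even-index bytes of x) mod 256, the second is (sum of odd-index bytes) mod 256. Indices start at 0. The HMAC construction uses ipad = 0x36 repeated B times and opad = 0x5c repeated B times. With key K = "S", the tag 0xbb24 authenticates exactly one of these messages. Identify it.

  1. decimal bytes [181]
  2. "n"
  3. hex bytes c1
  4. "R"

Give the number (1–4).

Key "S" = 53 is 1 byte ≤ B = 4; zero-pad to 4 bytes: K' = 53 00 00 00.
K' ⊕ ipad = 65 36 36 36; K' ⊕ opad = 0f 5c 5c 5c.
m1: inner = H(65 36 36 36 b5) = 50 6c; tag = H(0f 5c 5c 5c 50 6c) = bb24 ← matches
m2: inner = H(65 36 36 36 6e) = 09 6c; tag = H(0f 5c 5c 5c 09 6c) = 7424
m3: inner = H(65 36 36 36 c1) = 5c 6c; tag = H(0f 5c 5c 5c 5c 6c) = c724
m4: inner = H(65 36 36 36 52) = ed 6c; tag = H(0f 5c 5c 5c ed 6c) = 5824

1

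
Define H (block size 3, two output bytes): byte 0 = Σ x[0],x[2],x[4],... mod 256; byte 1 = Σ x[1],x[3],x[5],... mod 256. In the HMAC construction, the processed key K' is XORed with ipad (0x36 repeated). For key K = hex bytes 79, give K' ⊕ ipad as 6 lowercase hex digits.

4f3636

Key hex bytes 79 is 1 byte ≤ B = 3; zero-pad to 3 bytes: K' = 79 00 00.
XOR each byte with 0x36: 79⊕36=4f, 00⊕36=36, 00⊕36=36.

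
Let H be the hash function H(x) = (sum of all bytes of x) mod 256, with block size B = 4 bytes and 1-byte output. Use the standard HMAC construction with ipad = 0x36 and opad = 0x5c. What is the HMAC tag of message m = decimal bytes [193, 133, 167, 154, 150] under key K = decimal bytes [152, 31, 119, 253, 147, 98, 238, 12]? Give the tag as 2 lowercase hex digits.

45

Key decimal bytes [152, 31, 119, 253, 147, 98, 238, 12] = 98 1f 77 fd 93 62 ee 0c is 8 bytes > B = 4, so hash it first: H(key) = 1a, then zero-pad to 4 bytes: K' = 1a 00 00 00.
K' ⊕ ipad = 2c 36 36 36.  K' ⊕ opad = 46 5c 5c 5c.
Inner input = (K'⊕ipad) ∥ m = 2c 36 36 36 ∥ c1 85 a7 9a 96.
Inner hash: sum = 44+54+54+54+193+133+167+154+150 = 1003; mod 256 = 235 → eb.
Outer input = (K'⊕opad) ∥ inner = 46 5c 5c 5c ∥ eb.
Outer hash (tag): sum = 70+92+92+92+235 = 581; mod 256 = 69 → 45.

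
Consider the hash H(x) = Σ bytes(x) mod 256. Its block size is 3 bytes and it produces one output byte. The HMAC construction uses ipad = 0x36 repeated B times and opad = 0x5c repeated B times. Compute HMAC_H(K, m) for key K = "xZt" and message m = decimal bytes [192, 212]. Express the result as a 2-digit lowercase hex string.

e2

Key "xZt" = 78 5a 74 is exactly B = 3 bytes: K' = 78 5a 74.
K' ⊕ ipad = 4e 6c 42.  K' ⊕ opad = 24 06 28.
Inner input = (K'⊕ipad) ∥ m = 4e 6c 42 ∥ c0 d4.
Inner hash: sum = 78+108+66+192+212 = 656; mod 256 = 144 → 90.
Outer input = (K'⊕opad) ∥ inner = 24 06 28 ∥ 90.
Outer hash (tag): sum = 36+6+40+144 = 226 → e2.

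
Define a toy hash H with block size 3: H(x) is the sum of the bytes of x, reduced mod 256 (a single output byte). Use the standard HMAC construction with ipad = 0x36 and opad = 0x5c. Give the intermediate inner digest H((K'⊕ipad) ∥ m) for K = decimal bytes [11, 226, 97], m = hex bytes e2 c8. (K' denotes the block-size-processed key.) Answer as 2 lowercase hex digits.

12

Key decimal bytes [11, 226, 97] = 0b e2 61 is exactly B = 3 bytes: K' = 0b e2 61.
K' ⊕ ipad = 3d d4 57.
Inner input = 3d d4 57 ∥ e2 c8.
Inner hash: sum = 61+212+87+226+200 = 786; mod 256 = 18 → 12.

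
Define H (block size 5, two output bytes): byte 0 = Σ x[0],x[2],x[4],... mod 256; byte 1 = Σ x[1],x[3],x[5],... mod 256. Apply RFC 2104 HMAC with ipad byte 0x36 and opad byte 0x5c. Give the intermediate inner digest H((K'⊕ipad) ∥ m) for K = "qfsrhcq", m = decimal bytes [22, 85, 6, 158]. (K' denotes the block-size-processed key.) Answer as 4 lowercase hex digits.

ea5f

Key "qfsrhcq" = 71 66 73 72 68 63 71 is 7 bytes > B = 5, so hash it first: H(key) = bd 3b, then zero-pad to 5 bytes: K' = bd 3b 00 00 00.
K' ⊕ ipad = 8b 0d 36 36 36.
Inner input = 8b 0d 36 36 36 ∥ 16 55 06 9e.
Inner hash: even-index sum = 490 mod 256 = 234; odd-index sum = 95 mod 256 = 95 → ea 5f.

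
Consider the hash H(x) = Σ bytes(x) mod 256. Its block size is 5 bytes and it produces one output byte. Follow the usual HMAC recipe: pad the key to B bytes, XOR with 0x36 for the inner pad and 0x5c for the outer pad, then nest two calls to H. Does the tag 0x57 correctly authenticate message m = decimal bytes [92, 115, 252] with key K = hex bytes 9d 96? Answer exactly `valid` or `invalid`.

Key hex bytes 9d 96 is 2 bytes ≤ B = 5; zero-pad to 5 bytes: K' = 9d 96 00 00 00.
K' ⊕ ipad = ab a0 36 36 36; K' ⊕ opad = c1 ca 5c 5c 5c.
Inner hash: sum = 171+160+54+54+54+92+115+252 = 952; mod 256 = 184 → b8.
Outer hash (recomputed tag): sum = 193+202+92+92+92+184 = 855; mod 256 = 87 → 57.
Recomputed tag = 57; claimed = 57 → match.

valid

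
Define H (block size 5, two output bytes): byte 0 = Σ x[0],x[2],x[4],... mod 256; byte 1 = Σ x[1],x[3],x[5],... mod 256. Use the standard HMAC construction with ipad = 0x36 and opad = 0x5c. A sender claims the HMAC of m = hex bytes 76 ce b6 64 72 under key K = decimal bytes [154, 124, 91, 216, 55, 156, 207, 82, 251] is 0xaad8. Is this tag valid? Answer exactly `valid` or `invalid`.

Key decimal bytes [154, 124, 91, 216, 55, 156, 207, 82, 251] = 9a 7c 5b d8 37 9c cf 52 fb is 9 bytes > B = 5, so hash it first: H(key) = f6 42, then zero-pad to 5 bytes: K' = f6 42 00 00 00.
K' ⊕ ipad = c0 74 36 36 36; K' ⊕ opad = aa 1e 5c 5c 5c.
Inner hash: even-index sum = 606 mod 256 = 94; odd-index sum = 584 mod 256 = 72 → 5e 48.
Outer hash (recomputed tag): even-index sum = 426 mod 256 = 170; odd-index sum = 216 mod 256 = 216 → aa d8.
Recomputed tag = aad8; claimed = aad8 → match.

valid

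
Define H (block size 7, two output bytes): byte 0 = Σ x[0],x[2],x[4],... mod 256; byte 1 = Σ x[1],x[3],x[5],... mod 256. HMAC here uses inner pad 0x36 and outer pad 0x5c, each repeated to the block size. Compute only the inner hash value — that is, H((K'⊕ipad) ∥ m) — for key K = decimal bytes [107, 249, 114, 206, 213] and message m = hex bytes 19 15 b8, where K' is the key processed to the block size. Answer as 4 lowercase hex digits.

Key decimal bytes [107, 249, 114, 206, 213] = 6b f9 72 ce d5 is 5 bytes ≤ B = 7; zero-pad to 7 bytes: K' = 6b f9 72 ce d5 00 00.
K' ⊕ ipad = 5d cf 44 f8 e3 36 36.
Inner input = 5d cf 44 f8 e3 36 36 ∥ 19 15 b8.
Inner hash: even-index sum = 463 mod 256 = 207; odd-index sum = 718 mod 256 = 206 → cf ce.

cfce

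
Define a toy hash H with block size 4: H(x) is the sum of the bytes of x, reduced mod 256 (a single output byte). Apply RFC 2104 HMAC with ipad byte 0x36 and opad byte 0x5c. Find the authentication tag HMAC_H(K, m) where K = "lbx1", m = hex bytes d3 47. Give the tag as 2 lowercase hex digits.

Key "lbx1" = 6c 62 78 31 is exactly B = 4 bytes: K' = 6c 62 78 31.
K' ⊕ ipad = 5a 54 4e 07.  K' ⊕ opad = 30 3e 24 6d.
Inner input = (K'⊕ipad) ∥ m = 5a 54 4e 07 ∥ d3 47.
Inner hash: sum = 90+84+78+7+211+71 = 541; mod 256 = 29 → 1d.
Outer input = (K'⊕opad) ∥ inner = 30 3e 24 6d ∥ 1d.
Outer hash (tag): sum = 48+62+36+109+29 = 284; mod 256 = 28 → 1c.

1c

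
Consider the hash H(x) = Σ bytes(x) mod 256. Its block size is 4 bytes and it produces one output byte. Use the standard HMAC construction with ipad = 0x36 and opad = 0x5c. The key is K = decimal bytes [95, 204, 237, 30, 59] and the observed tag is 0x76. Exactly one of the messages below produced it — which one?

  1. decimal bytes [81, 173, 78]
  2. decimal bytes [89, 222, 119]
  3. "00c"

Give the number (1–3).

1

Key decimal bytes [95, 204, 237, 30, 59] = 5f cc ed 1e 3b is 5 bytes > B = 4, so hash it first: H(key) = 71, then zero-pad to 4 bytes: K' = 71 00 00 00.
K' ⊕ ipad = 47 36 36 36; K' ⊕ opad = 2d 5c 5c 5c.
m1: inner = H(47 36 36 36 51 ad 4e) = 35; tag = H(2d 5c 5c 5c 35) = 76 ← matches
m2: inner = H(47 36 36 36 59 de 77) = 97; tag = H(2d 5c 5c 5c 97) = d8
m3: inner = H(47 36 36 36 30 30 63) = ac; tag = H(2d 5c 5c 5c ac) = ed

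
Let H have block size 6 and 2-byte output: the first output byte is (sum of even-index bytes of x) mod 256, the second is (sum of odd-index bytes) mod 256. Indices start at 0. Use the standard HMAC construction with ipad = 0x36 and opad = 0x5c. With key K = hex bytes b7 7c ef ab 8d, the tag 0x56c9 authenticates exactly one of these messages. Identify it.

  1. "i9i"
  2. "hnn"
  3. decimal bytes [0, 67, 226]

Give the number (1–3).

Key hex bytes b7 7c ef ab 8d is 5 bytes ≤ B = 6; zero-pad to 6 bytes: K' = b7 7c ef ab 8d 00.
K' ⊕ ipad = 81 4a d9 9d bb 36; K' ⊕ opad = eb 20 b3 f7 d1 5c.
m1: inner = H(81 4a d9 9d bb 36 69 39 69) = e7 56; tag = H(eb 20 b3 f7 d1 5c e7 56) = 56c9 ← matches
m2: inner = H(81 4a d9 9d bb 36 68 6e 6e) = eb 8b; tag = H(eb 20 b3 f7 d1 5c eb 8b) = 5afe
m3: inner = H(81 4a d9 9d bb 36 00 43 e2) = f7 60; tag = H(eb 20 b3 f7 d1 5c f7 60) = 66d3

1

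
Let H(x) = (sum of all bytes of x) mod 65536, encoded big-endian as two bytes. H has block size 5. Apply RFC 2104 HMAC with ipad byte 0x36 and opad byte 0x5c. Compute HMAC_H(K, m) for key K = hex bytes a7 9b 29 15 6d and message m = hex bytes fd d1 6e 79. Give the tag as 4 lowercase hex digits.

Key hex bytes a7 9b 29 15 6d is exactly B = 5 bytes: K' = a7 9b 29 15 6d.
K' ⊕ ipad = 91 ad 1f 23 5b.  K' ⊕ opad = fb c7 75 49 31.
Inner input = (K'⊕ipad) ∥ m = 91 ad 1f 23 5b ∥ fd d1 6e 79.
Inner hash: sum = 145+173+31+35+91+253+209+110+121 = 1168 → 04 90.
Outer input = (K'⊕opad) ∥ inner = fb c7 75 49 31 ∥ 04 90.
Outer hash (tag): sum = 251+199+117+73+49+4+144 = 837 → 03 45.

0345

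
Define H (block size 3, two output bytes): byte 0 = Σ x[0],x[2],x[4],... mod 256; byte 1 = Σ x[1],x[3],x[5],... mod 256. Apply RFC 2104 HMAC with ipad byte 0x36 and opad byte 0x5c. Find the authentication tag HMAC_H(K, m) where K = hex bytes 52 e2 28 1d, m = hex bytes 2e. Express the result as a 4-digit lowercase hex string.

Key hex bytes 52 e2 28 1d is 4 bytes > B = 3, so hash it first: H(key) = 7a ff, then zero-pad to 3 bytes: K' = 7a ff 00.
K' ⊕ ipad = 4c c9 36.  K' ⊕ opad = 26 a3 5c.
Inner input = (K'⊕ipad) ∥ m = 4c c9 36 ∥ 2e.
Inner hash: even-index sum = 130 mod 256 = 130; odd-index sum = 247 mod 256 = 247 → 82 f7.
Outer input = (K'⊕opad) ∥ inner = 26 a3 5c ∥ 82 f7.
Outer hash (tag): even-index sum = 377 mod 256 = 121; odd-index sum = 293 mod 256 = 37 → 79 25.

7925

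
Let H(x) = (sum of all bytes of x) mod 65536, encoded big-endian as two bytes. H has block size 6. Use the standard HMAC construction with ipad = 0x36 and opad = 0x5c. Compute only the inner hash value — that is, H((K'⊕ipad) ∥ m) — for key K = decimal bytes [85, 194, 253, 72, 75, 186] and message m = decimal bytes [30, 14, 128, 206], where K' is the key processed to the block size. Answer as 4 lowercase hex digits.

Key decimal bytes [85, 194, 253, 72, 75, 186] = 55 c2 fd 48 4b ba is exactly B = 6 bytes: K' = 55 c2 fd 48 4b ba.
K' ⊕ ipad = 63 f4 cb 7e 7d 8c.
Inner input = 63 f4 cb 7e 7d 8c ∥ 1e 0e 80 ce.
Inner hash: sum = 99+244+203+126+125+140+30+14+128+206 = 1315 → 05 23.

0523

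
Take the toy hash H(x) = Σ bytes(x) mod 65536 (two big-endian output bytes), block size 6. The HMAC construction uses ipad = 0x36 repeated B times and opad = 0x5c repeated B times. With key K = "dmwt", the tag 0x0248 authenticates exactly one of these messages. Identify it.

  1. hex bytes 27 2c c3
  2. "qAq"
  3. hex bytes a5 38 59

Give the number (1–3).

Key "dmwt" = 64 6d 77 74 is 4 bytes ≤ B = 6; zero-pad to 6 bytes: K' = 64 6d 77 74 00 00.
K' ⊕ ipad = 52 5b 41 42 36 36; K' ⊕ opad = 38 31 2b 28 5c 5c.
m1: inner = H(52 5b 41 42 36 36 27 2c c3) = 02 b2; tag = H(38 31 2b 28 5c 5c 02 b2) = 0228
m2: inner = H(52 5b 41 42 36 36 71 41 71) = 02 bf; tag = H(38 31 2b 28 5c 5c 02 bf) = 0235
m3: inner = H(52 5b 41 42 36 36 a5 38 59) = 02 d2; tag = H(38 31 2b 28 5c 5c 02 d2) = 0248 ← matches

3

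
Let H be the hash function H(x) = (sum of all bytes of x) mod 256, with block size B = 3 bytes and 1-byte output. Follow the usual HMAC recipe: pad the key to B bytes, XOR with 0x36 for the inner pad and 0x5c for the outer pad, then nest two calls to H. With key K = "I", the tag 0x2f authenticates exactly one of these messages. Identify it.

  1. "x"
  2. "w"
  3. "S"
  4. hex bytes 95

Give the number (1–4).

2

Key "I" = 49 is 1 byte ≤ B = 3; zero-pad to 3 bytes: K' = 49 00 00.
K' ⊕ ipad = 7f 36 36; K' ⊕ opad = 15 5c 5c.
m1: inner = H(7f 36 36 78) = 63; tag = H(15 5c 5c 63) = 30
m2: inner = H(7f 36 36 77) = 62; tag = H(15 5c 5c 62) = 2f ← matches
m3: inner = H(7f 36 36 53) = 3e; tag = H(15 5c 5c 3e) = 0b
m4: inner = H(7f 36 36 95) = 80; tag = H(15 5c 5c 80) = 4d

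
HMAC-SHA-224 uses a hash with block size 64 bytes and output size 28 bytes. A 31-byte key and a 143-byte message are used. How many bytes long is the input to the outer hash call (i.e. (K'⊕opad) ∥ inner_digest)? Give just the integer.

Key is 31 ≤ 64 bytes, zero-padded: |K'| = 64.
Outer input = (K'⊕opad) ∥ H(inner) → 64 + 28 = 92 bytes.

92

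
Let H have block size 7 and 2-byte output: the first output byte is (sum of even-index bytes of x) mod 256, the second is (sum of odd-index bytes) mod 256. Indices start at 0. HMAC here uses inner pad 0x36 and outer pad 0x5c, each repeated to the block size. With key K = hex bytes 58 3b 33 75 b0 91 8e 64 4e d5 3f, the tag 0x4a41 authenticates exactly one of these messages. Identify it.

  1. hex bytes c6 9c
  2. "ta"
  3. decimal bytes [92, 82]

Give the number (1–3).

Key hex bytes 58 3b 33 75 b0 91 8e 64 4e d5 3f is 11 bytes > B = 7, so hash it first: H(key) = 56 7a, then zero-pad to 7 bytes: K' = 56 7a 00 00 00 00 00.
K' ⊕ ipad = 60 4c 36 36 36 36 36; K' ⊕ opad = 0a 26 5c 5c 5c 5c 5c.
m1: inner = H(60 4c 36 36 36 36 36 c6 9c) = 9e 7e; tag = H(0a 26 5c 5c 5c 5c 5c 9e 7e) = 9c7c
m2: inner = H(60 4c 36 36 36 36 36 74 61) = 63 2c; tag = H(0a 26 5c 5c 5c 5c 5c 63 2c) = 4a41 ← matches
m3: inner = H(60 4c 36 36 36 36 36 5c 52) = 54 14; tag = H(0a 26 5c 5c 5c 5c 5c 54 14) = 3232

2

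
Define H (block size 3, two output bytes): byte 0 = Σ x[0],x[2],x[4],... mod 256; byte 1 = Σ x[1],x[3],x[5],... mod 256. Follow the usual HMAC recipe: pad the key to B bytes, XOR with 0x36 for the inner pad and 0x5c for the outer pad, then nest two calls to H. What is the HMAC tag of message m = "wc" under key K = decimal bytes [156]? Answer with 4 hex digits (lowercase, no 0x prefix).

Key decimal bytes [156] = 9c is 1 byte ≤ B = 3; zero-pad to 3 bytes: K' = 9c 00 00.
K' ⊕ ipad = aa 36 36.  K' ⊕ opad = c0 5c 5c.
Inner input = (K'⊕ipad) ∥ m = aa 36 36 ∥ 77 63.
Inner hash: even-index sum = 323 mod 256 = 67; odd-index sum = 173 mod 256 = 173 → 43 ad.
Outer input = (K'⊕opad) ∥ inner = c0 5c 5c ∥ 43 ad.
Outer hash (tag): even-index sum = 457 mod 256 = 201; odd-index sum = 159 mod 256 = 159 → c9 9f.

c99f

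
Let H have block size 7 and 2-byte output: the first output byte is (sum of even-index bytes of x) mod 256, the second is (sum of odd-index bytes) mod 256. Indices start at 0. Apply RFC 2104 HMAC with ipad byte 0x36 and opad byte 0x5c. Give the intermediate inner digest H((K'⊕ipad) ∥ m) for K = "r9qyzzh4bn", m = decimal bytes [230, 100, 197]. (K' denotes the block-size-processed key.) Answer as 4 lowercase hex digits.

Key "r9qyzzh4bn" = 72 39 71 79 7a 7a 68 34 62 6e is 10 bytes > B = 7, so hash it first: H(key) = 27 ce, then zero-pad to 7 bytes: K' = 27 ce 00 00 00 00 00.
K' ⊕ ipad = 11 f8 36 36 36 36 36.
Inner input = 11 f8 36 36 36 36 36 ∥ e6 64 c5.
Inner hash: even-index sum = 279 mod 256 = 23; odd-index sum = 783 mod 256 = 15 → 17 0f.

170f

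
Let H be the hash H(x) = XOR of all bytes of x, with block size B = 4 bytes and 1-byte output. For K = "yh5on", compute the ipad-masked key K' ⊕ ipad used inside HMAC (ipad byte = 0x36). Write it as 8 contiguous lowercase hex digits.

Key "yh5on" = 79 68 35 6f 6e is 5 bytes > B = 4, so hash it first: H(key) = 25, then zero-pad to 4 bytes: K' = 25 00 00 00.
XOR each byte with 0x36: 25⊕36=13, 00⊕36=36, 00⊕36=36, 00⊕36=36.

13363636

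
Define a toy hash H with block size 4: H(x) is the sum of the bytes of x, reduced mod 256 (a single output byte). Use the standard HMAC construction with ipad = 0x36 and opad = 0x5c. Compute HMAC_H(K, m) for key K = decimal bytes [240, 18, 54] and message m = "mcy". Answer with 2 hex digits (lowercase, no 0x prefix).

29

Key decimal bytes [240, 18, 54] = f0 12 36 is 3 bytes ≤ B = 4; zero-pad to 4 bytes: K' = f0 12 36 00.
K' ⊕ ipad = c6 24 00 36.  K' ⊕ opad = ac 4e 6a 5c.
Inner input = (K'⊕ipad) ∥ m = c6 24 00 36 ∥ 6d 63 79.
Inner hash: sum = 198+36+0+54+109+99+121 = 617; mod 256 = 105 → 69.
Outer input = (K'⊕opad) ∥ inner = ac 4e 6a 5c ∥ 69.
Outer hash (tag): sum = 172+78+106+92+105 = 553; mod 256 = 41 → 29.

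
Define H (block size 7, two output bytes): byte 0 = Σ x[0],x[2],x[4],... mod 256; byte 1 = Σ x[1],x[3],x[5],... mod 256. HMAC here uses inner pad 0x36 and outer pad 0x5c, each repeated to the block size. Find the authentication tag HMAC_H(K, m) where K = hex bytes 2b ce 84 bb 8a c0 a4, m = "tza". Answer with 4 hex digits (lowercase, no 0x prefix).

6dac

Key hex bytes 2b ce 84 bb 8a c0 a4 is exactly B = 7 bytes: K' = 2b ce 84 bb 8a c0 a4.
K' ⊕ ipad = 1d f8 b2 8d bc f6 92.  K' ⊕ opad = 77 92 d8 e7 d6 9c f8.
Inner input = (K'⊕ipad) ∥ m = 1d f8 b2 8d bc f6 92 ∥ 74 7a 61.
Inner hash: even-index sum = 663 mod 256 = 151; odd-index sum = 848 mod 256 = 80 → 97 50.
Outer input = (K'⊕opad) ∥ inner = 77 92 d8 e7 d6 9c f8 ∥ 97 50.
Outer hash (tag): even-index sum = 877 mod 256 = 109; odd-index sum = 684 mod 256 = 172 → 6d ac.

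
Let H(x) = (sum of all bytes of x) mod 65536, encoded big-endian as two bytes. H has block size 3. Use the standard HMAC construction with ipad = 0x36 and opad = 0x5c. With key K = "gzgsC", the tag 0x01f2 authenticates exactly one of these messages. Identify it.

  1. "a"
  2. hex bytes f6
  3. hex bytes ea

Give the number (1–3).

1

Key "gzgsC" = 67 7a 67 73 43 is 5 bytes > B = 3, so hash it first: H(key) = 01 fe, then zero-pad to 3 bytes: K' = 01 fe 00.
K' ⊕ ipad = 37 c8 36; K' ⊕ opad = 5d a2 5c.
m1: inner = H(37 c8 36 61) = 01 96; tag = H(5d a2 5c 01 96) = 01f2 ← matches
m2: inner = H(37 c8 36 f6) = 02 2b; tag = H(5d a2 5c 02 2b) = 0188
m3: inner = H(37 c8 36 ea) = 02 1f; tag = H(5d a2 5c 02 1f) = 017c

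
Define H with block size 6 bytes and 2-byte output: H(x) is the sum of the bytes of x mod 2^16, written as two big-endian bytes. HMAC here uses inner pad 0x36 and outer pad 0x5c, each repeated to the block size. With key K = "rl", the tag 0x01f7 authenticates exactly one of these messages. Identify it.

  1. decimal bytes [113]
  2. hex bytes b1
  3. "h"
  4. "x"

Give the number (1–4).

Key "rl" = 72 6c is 2 bytes ≤ B = 6; zero-pad to 6 bytes: K' = 72 6c 00 00 00 00.
K' ⊕ ipad = 44 5a 36 36 36 36; K' ⊕ opad = 2e 30 5c 5c 5c 5c.
m1: inner = H(44 5a 36 36 36 36 71) = 01 e7; tag = H(2e 30 5c 5c 5c 5c 01 e7) = 02b6
m2: inner = H(44 5a 36 36 36 36 b1) = 02 27; tag = H(2e 30 5c 5c 5c 5c 02 27) = 01f7 ← matches
m3: inner = H(44 5a 36 36 36 36 68) = 01 de; tag = H(2e 30 5c 5c 5c 5c 01 de) = 02ad
m4: inner = H(44 5a 36 36 36 36 78) = 01 ee; tag = H(2e 30 5c 5c 5c 5c 01 ee) = 02bd

2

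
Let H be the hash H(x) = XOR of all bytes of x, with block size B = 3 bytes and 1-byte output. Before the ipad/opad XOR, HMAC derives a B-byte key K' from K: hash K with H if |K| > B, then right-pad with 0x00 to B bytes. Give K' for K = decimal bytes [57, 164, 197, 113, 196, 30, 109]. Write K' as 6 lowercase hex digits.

9e0000

|K| = 7 > B = 3, so first hash the key.
H(K): XOR 39⊕a4⊕c5⊕71⊕c4⊕1e⊕6d = 9e.
Zero-pad H(K) = 9e to 3 bytes: K' = 9e 00 00.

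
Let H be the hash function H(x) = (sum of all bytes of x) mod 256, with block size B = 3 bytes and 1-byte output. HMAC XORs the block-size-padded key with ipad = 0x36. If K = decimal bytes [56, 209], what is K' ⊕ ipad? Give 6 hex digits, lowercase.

Key decimal bytes [56, 209] = 38 d1 is 2 bytes ≤ B = 3; zero-pad to 3 bytes: K' = 38 d1 00.
XOR each byte with 0x36: 38⊕36=0e, d1⊕36=e7, 00⊕36=36.

0ee736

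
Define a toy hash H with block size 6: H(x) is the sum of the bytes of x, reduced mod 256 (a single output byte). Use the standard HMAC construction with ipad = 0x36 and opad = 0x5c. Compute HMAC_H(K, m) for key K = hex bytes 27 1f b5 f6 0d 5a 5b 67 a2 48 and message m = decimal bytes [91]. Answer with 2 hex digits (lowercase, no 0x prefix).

bf

Key hex bytes 27 1f b5 f6 0d 5a 5b 67 a2 48 is 10 bytes > B = 6, so hash it first: H(key) = 04, then zero-pad to 6 bytes: K' = 04 00 00 00 00 00.
K' ⊕ ipad = 32 36 36 36 36 36.  K' ⊕ opad = 58 5c 5c 5c 5c 5c.
Inner input = (K'⊕ipad) ∥ m = 32 36 36 36 36 36 ∥ 5b.
Inner hash: sum = 50+54+54+54+54+54+91 = 411; mod 256 = 155 → 9b.
Outer input = (K'⊕opad) ∥ inner = 58 5c 5c 5c 5c 5c ∥ 9b.
Outer hash (tag): sum = 88+92+92+92+92+92+155 = 703; mod 256 = 191 → bf.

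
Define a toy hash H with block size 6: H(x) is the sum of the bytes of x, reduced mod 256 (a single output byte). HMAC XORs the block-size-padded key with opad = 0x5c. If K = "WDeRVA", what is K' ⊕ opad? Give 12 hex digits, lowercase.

0b18390e0a1d

Key "WDeRVA" = 57 44 65 52 56 41 is exactly B = 6 bytes: K' = 57 44 65 52 56 41.
XOR each byte with 0x5c: 57⊕5c=0b, 44⊕5c=18, 65⊕5c=39, 52⊕5c=0e, 56⊕5c=0a, 41⊕5c=1d.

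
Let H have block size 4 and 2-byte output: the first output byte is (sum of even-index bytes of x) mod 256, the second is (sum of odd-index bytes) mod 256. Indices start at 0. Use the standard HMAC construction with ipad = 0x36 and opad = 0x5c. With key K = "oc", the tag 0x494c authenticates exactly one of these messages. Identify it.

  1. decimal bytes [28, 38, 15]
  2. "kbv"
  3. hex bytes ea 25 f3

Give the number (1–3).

1

Key "oc" = 6f 63 is 2 bytes ≤ B = 4; zero-pad to 4 bytes: K' = 6f 63 00 00.
K' ⊕ ipad = 59 55 36 36; K' ⊕ opad = 33 3f 5c 5c.
m1: inner = H(59 55 36 36 1c 26 0f) = ba b1; tag = H(33 3f 5c 5c ba b1) = 494c ← matches
m2: inner = H(59 55 36 36 6b 62 76) = 70 ed; tag = H(33 3f 5c 5c 70 ed) = ff88
m3: inner = H(59 55 36 36 ea 25 f3) = 6c b0; tag = H(33 3f 5c 5c 6c b0) = fb4b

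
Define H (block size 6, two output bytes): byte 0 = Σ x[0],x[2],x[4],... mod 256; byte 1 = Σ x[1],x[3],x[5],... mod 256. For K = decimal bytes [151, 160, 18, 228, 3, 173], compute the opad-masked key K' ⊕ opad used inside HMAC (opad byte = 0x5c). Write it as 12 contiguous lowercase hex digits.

cbfc4eb85ff1

Key decimal bytes [151, 160, 18, 228, 3, 173] = 97 a0 12 e4 03 ad is exactly B = 6 bytes: K' = 97 a0 12 e4 03 ad.
XOR each byte with 0x5c: 97⊕5c=cb, a0⊕5c=fc, 12⊕5c=4e, e4⊕5c=b8, 03⊕5c=5f, ad⊕5c=f1.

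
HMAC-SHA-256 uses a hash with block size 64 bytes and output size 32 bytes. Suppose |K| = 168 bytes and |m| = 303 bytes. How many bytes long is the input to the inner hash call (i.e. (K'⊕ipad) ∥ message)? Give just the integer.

367

Key is 168 > 64 bytes, so it is hashed to 32 bytes then zero-padded to 64: |K'| = 64.
Inner input = (K'⊕ipad) ∥ m → 64 + 303 = 367 bytes.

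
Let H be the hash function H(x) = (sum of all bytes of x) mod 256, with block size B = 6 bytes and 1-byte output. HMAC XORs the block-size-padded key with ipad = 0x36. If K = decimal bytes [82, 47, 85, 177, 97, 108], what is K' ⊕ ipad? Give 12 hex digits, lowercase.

64196387575a

Key decimal bytes [82, 47, 85, 177, 97, 108] = 52 2f 55 b1 61 6c is exactly B = 6 bytes: K' = 52 2f 55 b1 61 6c.
XOR each byte with 0x36: 52⊕36=64, 2f⊕36=19, 55⊕36=63, b1⊕36=87, 61⊕36=57, 6c⊕36=5a.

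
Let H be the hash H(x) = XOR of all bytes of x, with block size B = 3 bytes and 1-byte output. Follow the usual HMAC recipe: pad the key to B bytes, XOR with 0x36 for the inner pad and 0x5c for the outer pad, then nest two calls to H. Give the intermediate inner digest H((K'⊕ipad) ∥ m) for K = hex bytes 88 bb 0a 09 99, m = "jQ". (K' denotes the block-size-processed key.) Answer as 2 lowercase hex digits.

a4

Key hex bytes 88 bb 0a 09 99 is 5 bytes > B = 3, so hash it first: H(key) = a9, then zero-pad to 3 bytes: K' = a9 00 00.
K' ⊕ ipad = 9f 36 36.
Inner input = 9f 36 36 ∥ 6a 51.
Inner hash: XOR 9f⊕36⊕36⊕6a⊕51 = a4.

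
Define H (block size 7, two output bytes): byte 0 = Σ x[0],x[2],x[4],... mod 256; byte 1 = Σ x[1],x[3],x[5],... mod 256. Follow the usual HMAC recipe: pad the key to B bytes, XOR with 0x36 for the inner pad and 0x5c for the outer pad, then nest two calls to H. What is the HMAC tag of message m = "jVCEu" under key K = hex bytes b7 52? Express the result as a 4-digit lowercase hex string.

f184

Key hex bytes b7 52 is 2 bytes ≤ B = 7; zero-pad to 7 bytes: K' = b7 52 00 00 00 00 00.
K' ⊕ ipad = 81 64 36 36 36 36 36.  K' ⊕ opad = eb 0e 5c 5c 5c 5c 5c.
Inner input = (K'⊕ipad) ∥ m = 81 64 36 36 36 36 36 ∥ 6a 56 43 45 75.
Inner hash: even-index sum = 446 mod 256 = 190; odd-index sum = 498 mod 256 = 242 → be f2.
Outer input = (K'⊕opad) ∥ inner = eb 0e 5c 5c 5c 5c 5c ∥ be f2.
Outer hash (tag): even-index sum = 753 mod 256 = 241; odd-index sum = 388 mod 256 = 132 → f1 84.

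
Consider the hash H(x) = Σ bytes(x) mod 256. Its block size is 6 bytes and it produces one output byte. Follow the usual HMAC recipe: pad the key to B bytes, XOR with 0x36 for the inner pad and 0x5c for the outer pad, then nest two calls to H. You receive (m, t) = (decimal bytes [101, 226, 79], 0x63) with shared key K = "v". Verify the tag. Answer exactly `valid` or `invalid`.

Key "v" = 76 is 1 byte ≤ B = 6; zero-pad to 6 bytes: K' = 76 00 00 00 00 00.
K' ⊕ ipad = 40 36 36 36 36 36; K' ⊕ opad = 2a 5c 5c 5c 5c 5c.
Inner hash: sum = 64+54+54+54+54+54+101+226+79 = 740; mod 256 = 228 → e4.
Outer hash (recomputed tag): sum = 42+92+92+92+92+92+228 = 730; mod 256 = 218 → da.
Recomputed tag = da; claimed = 63 → mismatch.

invalid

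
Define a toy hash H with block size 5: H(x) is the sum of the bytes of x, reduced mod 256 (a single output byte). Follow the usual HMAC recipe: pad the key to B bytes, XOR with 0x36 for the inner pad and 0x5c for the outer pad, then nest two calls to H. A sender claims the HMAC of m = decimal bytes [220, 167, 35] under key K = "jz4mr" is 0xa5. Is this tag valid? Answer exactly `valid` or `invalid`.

invalid

Key "jz4mr" = 6a 7a 34 6d 72 is exactly B = 5 bytes: K' = 6a 7a 34 6d 72.
K' ⊕ ipad = 5c 4c 02 5b 44; K' ⊕ opad = 36 26 68 31 2e.
Inner hash: sum = 92+76+2+91+68+220+167+35 = 751; mod 256 = 239 → ef.
Outer hash (recomputed tag): sum = 54+38+104+49+46+239 = 530; mod 256 = 18 → 12.
Recomputed tag = 12; claimed = a5 → mismatch.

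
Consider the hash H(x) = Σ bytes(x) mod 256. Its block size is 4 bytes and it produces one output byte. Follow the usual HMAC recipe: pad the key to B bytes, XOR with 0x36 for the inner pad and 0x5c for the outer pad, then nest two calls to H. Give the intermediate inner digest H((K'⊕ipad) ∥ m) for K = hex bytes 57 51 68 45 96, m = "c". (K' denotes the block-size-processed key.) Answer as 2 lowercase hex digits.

Key hex bytes 57 51 68 45 96 is 5 bytes > B = 4, so hash it first: H(key) = eb, then zero-pad to 4 bytes: K' = eb 00 00 00.
K' ⊕ ipad = dd 36 36 36.
Inner input = dd 36 36 36 ∥ 63.
Inner hash: sum = 221+54+54+54+99 = 482; mod 256 = 226 → e2.

e2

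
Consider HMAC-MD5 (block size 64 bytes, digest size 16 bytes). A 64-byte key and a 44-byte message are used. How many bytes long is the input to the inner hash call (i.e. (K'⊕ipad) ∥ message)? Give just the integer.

Key is 64 ≤ 64 bytes, zero-padded: |K'| = 64.
Inner input = (K'⊕ipad) ∥ m → 64 + 44 = 108 bytes.

108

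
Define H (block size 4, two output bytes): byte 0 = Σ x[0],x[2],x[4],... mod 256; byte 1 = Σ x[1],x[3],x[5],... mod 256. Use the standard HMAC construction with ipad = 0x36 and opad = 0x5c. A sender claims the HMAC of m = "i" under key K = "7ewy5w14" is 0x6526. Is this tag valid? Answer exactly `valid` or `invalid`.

valid

Key "7ewy5w14" = 37 65 77 79 35 77 31 34 is 8 bytes > B = 4, so hash it first: H(key) = 14 89, then zero-pad to 4 bytes: K' = 14 89 00 00.
K' ⊕ ipad = 22 bf 36 36; K' ⊕ opad = 48 d5 5c 5c.
Inner hash: even-index sum = 193 mod 256 = 193; odd-index sum = 245 mod 256 = 245 → c1 f5.
Outer hash (recomputed tag): even-index sum = 357 mod 256 = 101; odd-index sum = 550 mod 256 = 38 → 65 26.
Recomputed tag = 6526; claimed = 6526 → match.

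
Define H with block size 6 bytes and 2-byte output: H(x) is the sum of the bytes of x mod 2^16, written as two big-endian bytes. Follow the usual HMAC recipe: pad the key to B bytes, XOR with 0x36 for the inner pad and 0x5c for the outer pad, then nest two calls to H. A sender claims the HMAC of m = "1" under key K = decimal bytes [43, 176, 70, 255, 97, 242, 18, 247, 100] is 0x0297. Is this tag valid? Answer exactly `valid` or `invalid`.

valid

Key decimal bytes [43, 176, 70, 255, 97, 242, 18, 247, 100] = 2b b0 46 ff 61 f2 12 f7 64 is 9 bytes > B = 6, so hash it first: H(key) = 04 e0, then zero-pad to 6 bytes: K' = 04 e0 00 00 00 00.
K' ⊕ ipad = 32 d6 36 36 36 36; K' ⊕ opad = 58 bc 5c 5c 5c 5c.
Inner hash: sum = 50+214+54+54+54+54+49 = 529 → 02 11.
Outer hash (recomputed tag): sum = 88+188+92+92+92+92+2+17 = 663 → 02 97.
Recomputed tag = 0297; claimed = 0297 → match.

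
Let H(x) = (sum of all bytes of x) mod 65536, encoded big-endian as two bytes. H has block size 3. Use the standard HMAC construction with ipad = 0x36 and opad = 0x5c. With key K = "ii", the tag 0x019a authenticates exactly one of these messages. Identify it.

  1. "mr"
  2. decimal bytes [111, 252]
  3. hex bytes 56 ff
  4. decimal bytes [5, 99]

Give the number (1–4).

Key "ii" = 69 69 is 2 bytes ≤ B = 3; zero-pad to 3 bytes: K' = 69 69 00.
K' ⊕ ipad = 5f 5f 36; K' ⊕ opad = 35 35 5c.
m1: inner = H(5f 5f 36 6d 72) = 01 d3; tag = H(35 35 5c 01 d3) = 019a ← matches
m2: inner = H(5f 5f 36 6f fc) = 02 5f; tag = H(35 35 5c 02 5f) = 0127
m3: inner = H(5f 5f 36 56 ff) = 02 49; tag = H(35 35 5c 02 49) = 0111
m4: inner = H(5f 5f 36 05 63) = 01 5c; tag = H(35 35 5c 01 5c) = 0123

1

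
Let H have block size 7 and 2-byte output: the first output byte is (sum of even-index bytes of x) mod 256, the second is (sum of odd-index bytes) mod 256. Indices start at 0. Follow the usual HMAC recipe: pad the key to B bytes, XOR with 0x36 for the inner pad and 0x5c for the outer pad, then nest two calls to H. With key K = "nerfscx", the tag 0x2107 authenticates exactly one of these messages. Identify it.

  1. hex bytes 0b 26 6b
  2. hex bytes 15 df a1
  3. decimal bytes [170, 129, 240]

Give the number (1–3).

1

Key "nerfscx" = 6e 65 72 66 73 63 78 is exactly B = 7 bytes: K' = 6e 65 72 66 73 63 78.
K' ⊕ ipad = 58 53 44 50 45 55 4e; K' ⊕ opad = 32 39 2e 3a 2f 3f 24.
m1: inner = H(58 53 44 50 45 55 4e 0b 26 6b) = 55 6e; tag = H(32 39 2e 3a 2f 3f 24 55 6e) = 2107 ← matches
m2: inner = H(58 53 44 50 45 55 4e 15 df a1) = 0e ae; tag = H(32 39 2e 3a 2f 3f 24 0e ae) = 61c0
m3: inner = H(58 53 44 50 45 55 4e aa 81 f0) = b0 92; tag = H(32 39 2e 3a 2f 3f 24 b0 92) = 4562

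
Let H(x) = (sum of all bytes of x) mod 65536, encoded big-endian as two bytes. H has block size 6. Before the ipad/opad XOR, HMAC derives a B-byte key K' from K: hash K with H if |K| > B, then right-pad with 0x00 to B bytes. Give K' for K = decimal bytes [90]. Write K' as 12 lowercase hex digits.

5a0000000000

Key decimal bytes [90] = 5a is 1 byte ≤ B = 6; zero-pad to 6 bytes: K' = 5a 00 00 00 00 00.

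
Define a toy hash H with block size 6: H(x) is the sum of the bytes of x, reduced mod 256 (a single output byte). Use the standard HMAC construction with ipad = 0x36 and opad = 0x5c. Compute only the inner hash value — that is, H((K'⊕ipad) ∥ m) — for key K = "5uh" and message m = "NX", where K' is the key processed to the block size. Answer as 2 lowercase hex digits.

ec

Key "5uh" = 35 75 68 is 3 bytes ≤ B = 6; zero-pad to 6 bytes: K' = 35 75 68 00 00 00.
K' ⊕ ipad = 03 43 5e 36 36 36.
Inner input = 03 43 5e 36 36 36 ∥ 4e 58.
Inner hash: sum = 3+67+94+54+54+54+78+88 = 492; mod 256 = 236 → ec.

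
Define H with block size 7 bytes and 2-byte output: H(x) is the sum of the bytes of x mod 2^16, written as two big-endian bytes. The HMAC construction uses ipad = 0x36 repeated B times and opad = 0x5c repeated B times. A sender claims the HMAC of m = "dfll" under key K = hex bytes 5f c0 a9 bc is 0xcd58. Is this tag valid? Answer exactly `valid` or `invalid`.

invalid

Key hex bytes 5f c0 a9 bc is 4 bytes ≤ B = 7; zero-pad to 7 bytes: K' = 5f c0 a9 bc 00 00 00.
K' ⊕ ipad = 69 f6 9f 8a 36 36 36; K' ⊕ opad = 03 9c f5 e0 5c 5c 5c.
Inner hash: sum = 105+246+159+138+54+54+54+100+102+108+108 = 1228 → 04 cc.
Outer hash (recomputed tag): sum = 3+156+245+224+92+92+92+4+204 = 1112 → 04 58.
Recomputed tag = 0458; claimed = cd58 → mismatch.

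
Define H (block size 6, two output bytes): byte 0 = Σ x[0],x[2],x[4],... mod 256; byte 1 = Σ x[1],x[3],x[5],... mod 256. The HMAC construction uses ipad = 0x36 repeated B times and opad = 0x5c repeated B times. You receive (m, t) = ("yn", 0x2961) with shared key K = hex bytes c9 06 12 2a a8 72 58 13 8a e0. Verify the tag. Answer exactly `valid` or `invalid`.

invalid

Key hex bytes c9 06 12 2a a8 72 58 13 8a e0 is 10 bytes > B = 6, so hash it first: H(key) = 65 95, then zero-pad to 6 bytes: K' = 65 95 00 00 00 00.
K' ⊕ ipad = 53 a3 36 36 36 36; K' ⊕ opad = 39 c9 5c 5c 5c 5c.
Inner hash: even-index sum = 312 mod 256 = 56; odd-index sum = 381 mod 256 = 125 → 38 7d.
Outer hash (recomputed tag): even-index sum = 297 mod 256 = 41; odd-index sum = 510 mod 256 = 254 → 29 fe.
Recomputed tag = 29fe; claimed = 2961 → mismatch.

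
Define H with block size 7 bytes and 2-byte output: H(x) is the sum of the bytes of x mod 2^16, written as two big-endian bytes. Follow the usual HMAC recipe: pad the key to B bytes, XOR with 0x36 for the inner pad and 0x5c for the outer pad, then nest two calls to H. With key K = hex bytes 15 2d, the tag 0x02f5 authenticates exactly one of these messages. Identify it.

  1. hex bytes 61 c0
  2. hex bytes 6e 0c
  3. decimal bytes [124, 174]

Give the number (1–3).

1

Key hex bytes 15 2d is 2 bytes ≤ B = 7; zero-pad to 7 bytes: K' = 15 2d 00 00 00 00 00.
K' ⊕ ipad = 23 1b 36 36 36 36 36; K' ⊕ opad = 49 71 5c 5c 5c 5c 5c.
m1: inner = H(23 1b 36 36 36 36 36 61 c0) = 02 6d; tag = H(49 71 5c 5c 5c 5c 5c 02 6d) = 02f5 ← matches
m2: inner = H(23 1b 36 36 36 36 36 6e 0c) = 01 c6; tag = H(49 71 5c 5c 5c 5c 5c 01 c6) = 034d
m3: inner = H(23 1b 36 36 36 36 36 7c ae) = 02 76; tag = H(49 71 5c 5c 5c 5c 5c 02 76) = 02fe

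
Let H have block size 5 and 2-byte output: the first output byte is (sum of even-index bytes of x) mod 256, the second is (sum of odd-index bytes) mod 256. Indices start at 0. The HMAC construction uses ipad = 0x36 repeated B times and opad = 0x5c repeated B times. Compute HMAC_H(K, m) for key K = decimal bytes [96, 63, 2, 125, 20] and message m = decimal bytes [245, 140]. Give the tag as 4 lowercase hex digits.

2bbc

Key decimal bytes [96, 63, 2, 125, 20] = 60 3f 02 7d 14 is exactly B = 5 bytes: K' = 60 3f 02 7d 14.
K' ⊕ ipad = 56 09 34 4b 22.  K' ⊕ opad = 3c 63 5e 21 48.
Inner input = (K'⊕ipad) ∥ m = 56 09 34 4b 22 ∥ f5 8c.
Inner hash: even-index sum = 312 mod 256 = 56; odd-index sum = 329 mod 256 = 73 → 38 49.
Outer input = (K'⊕opad) ∥ inner = 3c 63 5e 21 48 ∥ 38 49.
Outer hash (tag): even-index sum = 299 mod 256 = 43; odd-index sum = 188 mod 256 = 188 → 2b bc.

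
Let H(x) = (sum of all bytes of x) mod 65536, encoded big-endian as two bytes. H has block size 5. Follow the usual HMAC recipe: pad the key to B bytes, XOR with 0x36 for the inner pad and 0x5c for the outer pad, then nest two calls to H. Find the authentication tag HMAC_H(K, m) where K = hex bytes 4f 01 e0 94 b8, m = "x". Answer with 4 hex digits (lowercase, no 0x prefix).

Key hex bytes 4f 01 e0 94 b8 is exactly B = 5 bytes: K' = 4f 01 e0 94 b8.
K' ⊕ ipad = 79 37 d6 a2 8e.  K' ⊕ opad = 13 5d bc c8 e4.
Inner input = (K'⊕ipad) ∥ m = 79 37 d6 a2 8e ∥ 78.
Inner hash: sum = 121+55+214+162+142+120 = 814 → 03 2e.
Outer input = (K'⊕opad) ∥ inner = 13 5d bc c8 e4 ∥ 03 2e.
Outer hash (tag): sum = 19+93+188+200+228+3+46 = 777 → 03 09.

0309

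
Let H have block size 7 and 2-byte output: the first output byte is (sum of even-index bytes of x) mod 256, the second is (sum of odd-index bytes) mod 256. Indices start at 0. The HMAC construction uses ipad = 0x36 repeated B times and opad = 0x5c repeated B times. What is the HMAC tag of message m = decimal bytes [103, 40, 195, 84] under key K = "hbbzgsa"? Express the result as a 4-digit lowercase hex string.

Key "hbbzgsa" = 68 62 62 7a 67 73 61 is exactly B = 7 bytes: K' = 68 62 62 7a 67 73 61.
K' ⊕ ipad = 5e 54 54 4c 51 45 57.  K' ⊕ opad = 34 3e 3e 26 3b 2f 3d.
Inner input = (K'⊕ipad) ∥ m = 5e 54 54 4c 51 45 57 ∥ 67 28 c3 54.
Inner hash: even-index sum = 470 mod 256 = 214; odd-index sum = 527 mod 256 = 15 → d6 0f.
Outer input = (K'⊕opad) ∥ inner = 34 3e 3e 26 3b 2f 3d ∥ d6 0f.
Outer hash (tag): even-index sum = 249 mod 256 = 249; odd-index sum = 361 mod 256 = 105 → f9 69.

f969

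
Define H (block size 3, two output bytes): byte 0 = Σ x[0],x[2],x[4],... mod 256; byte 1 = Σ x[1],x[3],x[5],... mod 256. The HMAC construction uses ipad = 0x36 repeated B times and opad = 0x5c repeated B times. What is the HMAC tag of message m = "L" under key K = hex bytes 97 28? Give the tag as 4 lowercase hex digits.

914b

Key hex bytes 97 28 is 2 bytes ≤ B = 3; zero-pad to 3 bytes: K' = 97 28 00.
K' ⊕ ipad = a1 1e 36.  K' ⊕ opad = cb 74 5c.
Inner input = (K'⊕ipad) ∥ m = a1 1e 36 ∥ 4c.
Inner hash: even-index sum = 215 mod 256 = 215; odd-index sum = 106 mod 256 = 106 → d7 6a.
Outer input = (K'⊕opad) ∥ inner = cb 74 5c ∥ d7 6a.
Outer hash (tag): even-index sum = 401 mod 256 = 145; odd-index sum = 331 mod 256 = 75 → 91 4b.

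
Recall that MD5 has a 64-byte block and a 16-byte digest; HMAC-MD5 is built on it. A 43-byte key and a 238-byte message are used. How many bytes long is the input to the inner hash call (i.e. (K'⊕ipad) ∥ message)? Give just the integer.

302

Key is 43 ≤ 64 bytes, zero-padded: |K'| = 64.
Inner input = (K'⊕ipad) ∥ m → 64 + 238 = 302 bytes.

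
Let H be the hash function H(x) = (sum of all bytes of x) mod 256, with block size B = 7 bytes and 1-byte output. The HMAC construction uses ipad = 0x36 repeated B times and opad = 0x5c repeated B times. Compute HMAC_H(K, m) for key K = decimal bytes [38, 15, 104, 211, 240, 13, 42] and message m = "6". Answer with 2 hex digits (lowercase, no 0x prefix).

Key decimal bytes [38, 15, 104, 211, 240, 13, 42] = 26 0f 68 d3 f0 0d 2a is exactly B = 7 bytes: K' = 26 0f 68 d3 f0 0d 2a.
K' ⊕ ipad = 10 39 5e e5 c6 3b 1c.  K' ⊕ opad = 7a 53 34 8f ac 51 76.
Inner input = (K'⊕ipad) ∥ m = 10 39 5e e5 c6 3b 1c ∥ 36.
Inner hash: sum = 16+57+94+229+198+59+28+54 = 735; mod 256 = 223 → df.
Outer input = (K'⊕opad) ∥ inner = 7a 53 34 8f ac 51 76 ∥ df.
Outer hash (tag): sum = 122+83+52+143+172+81+118+223 = 994; mod 256 = 226 → e2.

e2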